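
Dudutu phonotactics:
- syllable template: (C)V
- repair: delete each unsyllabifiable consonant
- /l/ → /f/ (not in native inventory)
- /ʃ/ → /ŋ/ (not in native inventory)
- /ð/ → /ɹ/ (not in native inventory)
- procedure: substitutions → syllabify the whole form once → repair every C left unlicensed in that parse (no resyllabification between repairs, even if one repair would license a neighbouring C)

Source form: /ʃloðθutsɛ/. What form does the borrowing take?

Substitution: /ʃ/ → /ŋ/, /l/ → /f/, /ð/ → /ɹ/, giving /ŋfoɹθutsɛ/.
Syllabifying with onset maximization leaves /ŋ/, /ɹ/, /t/ stranded (no codas are permitted; onsets are limited to one consonant).
Deletion applies to /ŋ/, /ɹ/, /t/.

foθusɛ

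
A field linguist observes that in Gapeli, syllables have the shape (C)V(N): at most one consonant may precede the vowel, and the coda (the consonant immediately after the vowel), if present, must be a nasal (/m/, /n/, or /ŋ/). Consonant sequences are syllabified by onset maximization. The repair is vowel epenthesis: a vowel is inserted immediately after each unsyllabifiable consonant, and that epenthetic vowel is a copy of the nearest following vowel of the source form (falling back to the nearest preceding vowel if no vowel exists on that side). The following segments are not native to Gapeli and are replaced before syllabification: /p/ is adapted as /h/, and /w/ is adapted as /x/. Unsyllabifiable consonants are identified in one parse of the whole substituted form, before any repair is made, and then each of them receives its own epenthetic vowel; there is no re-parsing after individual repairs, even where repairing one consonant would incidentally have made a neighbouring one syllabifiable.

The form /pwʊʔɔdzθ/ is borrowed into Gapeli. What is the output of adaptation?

hʊxʊʔɔdɔzɔθɔ

Substitution: /p/ → /h/, /w/ → /x/, giving /hxʊʔɔdzθ/.
The consonants /h/, /d/, /z/, /θ/ cannot be parsed into a legal (C)V(N) syllable (only a nasal (/m/, /n/, or /ŋ/) is licensed in coda position; onsets are limited to one consonant).
Each unlicensed consonant becomes the onset of a new syllable: /h/ → /hʊ/, /d/ → /dɔ/, /z/ → /zɔ/, /θ/ → /θɔ/.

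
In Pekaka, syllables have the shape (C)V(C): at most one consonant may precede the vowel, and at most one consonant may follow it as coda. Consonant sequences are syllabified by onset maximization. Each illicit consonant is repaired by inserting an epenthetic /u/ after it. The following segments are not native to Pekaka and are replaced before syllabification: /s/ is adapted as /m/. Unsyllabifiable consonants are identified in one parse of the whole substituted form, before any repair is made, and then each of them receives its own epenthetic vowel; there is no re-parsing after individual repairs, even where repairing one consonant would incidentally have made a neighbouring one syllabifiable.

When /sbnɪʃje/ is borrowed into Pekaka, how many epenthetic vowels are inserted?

2

After substitution the input is /mbnɪʃje/.
The unsyllabifiable consonants are /m/, /b/; each receives one epenthetic vowel.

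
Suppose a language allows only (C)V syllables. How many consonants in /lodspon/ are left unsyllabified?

Under (C)V, the unsyllabifiable consonants are /d/, /s/, /n/ (no codas are permitted; onsets are limited to one consonant).

3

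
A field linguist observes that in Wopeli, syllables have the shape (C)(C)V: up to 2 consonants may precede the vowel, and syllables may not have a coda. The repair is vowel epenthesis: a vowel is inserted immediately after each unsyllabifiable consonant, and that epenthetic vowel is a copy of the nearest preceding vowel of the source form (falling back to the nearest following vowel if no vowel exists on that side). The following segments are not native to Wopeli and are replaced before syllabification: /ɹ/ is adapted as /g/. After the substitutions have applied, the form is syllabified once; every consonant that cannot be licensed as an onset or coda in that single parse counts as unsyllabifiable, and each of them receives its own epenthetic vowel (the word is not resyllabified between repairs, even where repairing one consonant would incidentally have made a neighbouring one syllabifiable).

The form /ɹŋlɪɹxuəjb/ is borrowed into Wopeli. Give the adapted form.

Substitution: /ɹ/ → /g/, giving /gŋlɪgxuəjb/.
The consonants /g/, /j/, /b/ cannot be parsed into a legal (C)(C)V syllable (no codas are permitted; onsets may contain at most 2 consonants).
Inserting the epenthetic vowel yields /g/ → /gɪ/, /j/ → /jə/, /b/ → /bə/.

gɪŋlɪgxuəjəbə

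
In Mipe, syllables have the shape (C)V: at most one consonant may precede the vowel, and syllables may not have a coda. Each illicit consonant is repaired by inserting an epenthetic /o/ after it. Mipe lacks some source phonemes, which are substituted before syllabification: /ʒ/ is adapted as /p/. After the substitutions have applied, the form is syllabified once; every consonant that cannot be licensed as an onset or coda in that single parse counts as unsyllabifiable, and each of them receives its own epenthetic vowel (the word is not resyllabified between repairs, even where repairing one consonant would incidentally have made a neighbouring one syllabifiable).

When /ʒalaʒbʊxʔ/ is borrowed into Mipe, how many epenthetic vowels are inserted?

After substitution the input is /palapbʊxʔ/.
The unsyllabifiable consonants are /p/, /x/, /ʔ/; each receives one epenthetic vowel.

3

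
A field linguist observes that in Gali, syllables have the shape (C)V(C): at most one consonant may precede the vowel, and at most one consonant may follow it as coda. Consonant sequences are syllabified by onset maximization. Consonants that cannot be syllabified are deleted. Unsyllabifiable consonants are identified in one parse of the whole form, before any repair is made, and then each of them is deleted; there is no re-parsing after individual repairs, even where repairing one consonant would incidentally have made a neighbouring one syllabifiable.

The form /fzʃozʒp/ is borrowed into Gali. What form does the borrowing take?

ʃoz

The consonants /f/, /z/, /ʒ/, /p/ cannot be parsed into a legal (C)V(C) syllable (at most one coda consonant is licensed; onsets are limited to one consonant).
Deleting the stranded consonants removes /f/, /z/, /ʒ/, /p/.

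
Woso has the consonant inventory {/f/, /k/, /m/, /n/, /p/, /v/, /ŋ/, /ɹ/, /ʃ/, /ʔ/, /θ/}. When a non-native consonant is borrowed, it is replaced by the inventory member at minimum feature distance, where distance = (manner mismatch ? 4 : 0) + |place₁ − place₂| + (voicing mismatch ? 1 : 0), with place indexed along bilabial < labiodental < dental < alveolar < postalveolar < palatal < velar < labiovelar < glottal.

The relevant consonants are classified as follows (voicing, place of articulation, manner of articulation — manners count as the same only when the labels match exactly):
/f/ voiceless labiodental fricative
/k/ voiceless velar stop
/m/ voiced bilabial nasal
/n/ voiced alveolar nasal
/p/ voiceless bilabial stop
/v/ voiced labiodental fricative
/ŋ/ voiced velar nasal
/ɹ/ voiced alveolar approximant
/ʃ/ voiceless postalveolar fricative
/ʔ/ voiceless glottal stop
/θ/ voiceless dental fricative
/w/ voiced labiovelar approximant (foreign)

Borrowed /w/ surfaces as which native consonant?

/ɹ/ is closest: same manner (approximant), place distance 4 (labiovelar→alveolar), same voicing; total 4. Next closest is /ŋ/ at distance 5.

ɹ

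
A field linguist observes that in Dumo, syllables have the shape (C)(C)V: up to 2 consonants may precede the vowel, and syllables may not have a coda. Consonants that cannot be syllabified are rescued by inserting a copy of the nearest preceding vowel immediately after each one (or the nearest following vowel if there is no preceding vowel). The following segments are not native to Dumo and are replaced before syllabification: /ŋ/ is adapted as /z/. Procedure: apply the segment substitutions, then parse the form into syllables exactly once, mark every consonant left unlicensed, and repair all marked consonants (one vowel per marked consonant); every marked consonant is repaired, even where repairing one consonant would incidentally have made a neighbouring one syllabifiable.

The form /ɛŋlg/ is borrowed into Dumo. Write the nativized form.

ɛzɛlɛgɛ

Substitution: /ŋ/ → /z/, giving /ɛzlg/.
The consonants /z/, /l/, /g/ cannot be parsed into a legal (C)(C)V syllable (no codas are permitted; onsets may contain at most 2 consonants).
Inserting the epenthetic vowel yields /z/ → /zɛ/, /l/ → /lɛ/, /g/ → /gɛ/.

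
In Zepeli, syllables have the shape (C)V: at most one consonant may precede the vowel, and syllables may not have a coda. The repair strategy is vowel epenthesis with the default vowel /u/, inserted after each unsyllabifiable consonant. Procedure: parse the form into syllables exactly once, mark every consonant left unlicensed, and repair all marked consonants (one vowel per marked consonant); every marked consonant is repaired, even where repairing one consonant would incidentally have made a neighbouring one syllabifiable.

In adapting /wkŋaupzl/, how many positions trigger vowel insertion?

The unsyllabifiable consonants are /w/, /k/, /p/, /z/, /l/; each receives one epenthetic vowel.

5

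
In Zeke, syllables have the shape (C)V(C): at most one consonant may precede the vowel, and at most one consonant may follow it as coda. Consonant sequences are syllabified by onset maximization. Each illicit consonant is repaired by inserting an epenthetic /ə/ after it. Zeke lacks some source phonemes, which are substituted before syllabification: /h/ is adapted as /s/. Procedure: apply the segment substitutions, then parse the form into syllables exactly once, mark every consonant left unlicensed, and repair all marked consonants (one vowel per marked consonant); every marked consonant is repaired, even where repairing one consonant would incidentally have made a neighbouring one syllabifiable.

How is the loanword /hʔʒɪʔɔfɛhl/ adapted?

səʔəʒɪʔɔfɛslə

Substitution: /h/ → /s/, giving /sʔʒɪʔɔfɛsl/.
Syllabifying with onset maximization leaves /s/, /ʔ/, /l/ stranded (at most one coda consonant is licensed; onsets are limited to one consonant).
Inserting the epenthetic vowel yields /s/ → /sə/, /ʔ/ → /ʔə/, /l/ → /lə/.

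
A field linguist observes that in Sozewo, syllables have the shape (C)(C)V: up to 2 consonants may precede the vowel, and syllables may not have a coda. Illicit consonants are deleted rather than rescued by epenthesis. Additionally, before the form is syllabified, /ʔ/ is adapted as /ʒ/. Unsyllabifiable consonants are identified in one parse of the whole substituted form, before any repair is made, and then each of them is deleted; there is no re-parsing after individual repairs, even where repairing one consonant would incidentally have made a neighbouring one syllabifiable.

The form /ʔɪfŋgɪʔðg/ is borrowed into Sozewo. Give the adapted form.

Substitution: /ʔ/ → /ʒ/, giving /ʒɪfŋgɪʒðg/.
Syllabifying with onset maximization leaves /f/, /ʒ/, /ð/, /g/ stranded (no codas are permitted; onsets may contain at most 2 consonants).
Deletion applies to /f/, /ʒ/, /ð/, /g/.

ʒɪŋgɪ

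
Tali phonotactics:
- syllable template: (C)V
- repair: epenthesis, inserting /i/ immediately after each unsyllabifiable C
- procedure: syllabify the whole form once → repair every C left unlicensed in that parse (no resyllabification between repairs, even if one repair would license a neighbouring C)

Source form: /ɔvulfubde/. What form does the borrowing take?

ɔvulifubide

Syllabifying with onset maximization leaves /l/, /b/ stranded (no codas are permitted; onsets are limited to one consonant).
Inserting the epenthetic vowel yields /l/ → /li/, /b/ → /bi/.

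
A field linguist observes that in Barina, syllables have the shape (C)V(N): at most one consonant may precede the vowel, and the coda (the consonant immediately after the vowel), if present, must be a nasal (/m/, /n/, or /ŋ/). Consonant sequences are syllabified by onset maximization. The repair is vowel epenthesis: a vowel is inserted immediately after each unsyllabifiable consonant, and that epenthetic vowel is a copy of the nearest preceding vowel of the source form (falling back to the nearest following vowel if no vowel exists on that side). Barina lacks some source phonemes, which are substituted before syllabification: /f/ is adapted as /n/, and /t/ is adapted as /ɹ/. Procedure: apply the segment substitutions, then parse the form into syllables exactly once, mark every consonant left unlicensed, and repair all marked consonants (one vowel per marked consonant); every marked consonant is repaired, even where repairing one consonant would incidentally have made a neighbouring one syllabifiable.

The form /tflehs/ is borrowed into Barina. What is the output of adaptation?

Substitution: /t/ → /ɹ/, /f/ → /n/, giving /ɹnlehs/.
Under (C)V(N), the unsyllabifiable consonants are /ɹ/, /n/, /h/, /s/ (only a nasal (/m/, /n/, or /ŋ/) is licensed in coda position; onsets are limited to one consonant).
Epenthesis after each stranded consonant: /ɹ/ → /ɹe/, /n/ → /ne/, /h/ → /he/, /s/ → /se/.

ɹenelehese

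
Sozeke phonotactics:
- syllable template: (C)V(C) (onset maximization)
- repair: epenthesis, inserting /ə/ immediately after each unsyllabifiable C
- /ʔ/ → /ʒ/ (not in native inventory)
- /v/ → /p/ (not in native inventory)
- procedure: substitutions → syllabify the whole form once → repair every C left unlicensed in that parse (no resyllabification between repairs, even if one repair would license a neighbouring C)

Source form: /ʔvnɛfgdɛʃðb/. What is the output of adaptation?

Substitution: /ʔ/ → /ʒ/, /v/ → /p/, giving /ʒpnɛfgdɛʃðb/.
Under (C)V(C), the unsyllabifiable consonants are /ʒ/, /p/, /g/, /ð/, /b/ (at most one coda consonant is licensed; onsets are limited to one consonant).
Each unlicensed consonant becomes the onset of a new syllable: /ʒ/ → /ʒə/, /p/ → /pə/, /g/ → /gə/, /ð/ → /ðə/, /b/ → /bə/.

ʒəpənɛfgədɛʃðəbə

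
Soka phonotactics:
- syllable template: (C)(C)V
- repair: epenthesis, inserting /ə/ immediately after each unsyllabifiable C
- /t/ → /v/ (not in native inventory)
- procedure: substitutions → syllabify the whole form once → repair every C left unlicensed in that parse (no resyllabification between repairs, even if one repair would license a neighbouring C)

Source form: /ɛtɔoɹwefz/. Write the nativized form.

ɛvɔoɹwefəzə

Substitution: /t/ → /v/, giving /ɛvɔoɹwefz/.
Under (C)(C)V, the unsyllabifiable consonants are /f/, /z/ (no codas are permitted; onsets may contain at most 2 consonants).
Each unlicensed consonant becomes the onset of a new syllable: /f/ → /fə/, /z/ → /zə/.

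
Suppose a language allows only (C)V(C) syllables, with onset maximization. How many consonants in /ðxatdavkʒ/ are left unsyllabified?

Under (C)V(C), the unsyllabifiable consonants are /ð/, /k/, /ʒ/ (at most one coda consonant is licensed; onsets are limited to one consonant).

3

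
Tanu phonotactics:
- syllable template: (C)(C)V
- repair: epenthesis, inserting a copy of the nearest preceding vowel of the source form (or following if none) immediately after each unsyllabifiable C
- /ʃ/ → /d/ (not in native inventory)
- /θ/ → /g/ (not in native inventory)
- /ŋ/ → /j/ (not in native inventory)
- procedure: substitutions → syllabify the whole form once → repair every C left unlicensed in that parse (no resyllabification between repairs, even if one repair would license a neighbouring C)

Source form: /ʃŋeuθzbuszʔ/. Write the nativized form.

Substitution: /ʃ/ → /d/, /ŋ/ → /j/, /θ/ → /g/, giving /djeugzbuszʔ/.
Under (C)(C)V, the unsyllabifiable consonants are /g/, /s/, /z/, /ʔ/ (no codas are permitted; onsets may contain at most 2 consonants).
Inserting the epenthetic vowel yields /g/ → /gu/, /s/ → /su/, /z/ → /zu/, /ʔ/ → /ʔu/.

djeuguzbusuzuʔu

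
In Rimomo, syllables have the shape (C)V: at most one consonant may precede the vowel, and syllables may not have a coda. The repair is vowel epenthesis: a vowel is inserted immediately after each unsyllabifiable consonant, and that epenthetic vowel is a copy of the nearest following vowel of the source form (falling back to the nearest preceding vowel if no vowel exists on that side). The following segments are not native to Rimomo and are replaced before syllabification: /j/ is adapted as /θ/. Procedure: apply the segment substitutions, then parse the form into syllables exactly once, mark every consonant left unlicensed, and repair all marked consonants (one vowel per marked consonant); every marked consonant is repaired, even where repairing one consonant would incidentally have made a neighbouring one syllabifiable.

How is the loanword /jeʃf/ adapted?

θeʃefe

Substitution: /j/ → /θ/, giving /θeʃf/.
Under (C)V, the unsyllabifiable consonants are /ʃ/, /f/ (no codas are permitted; onsets are limited to one consonant).
Inserting the epenthetic vowel yields /ʃ/ → /ʃe/, /f/ → /fe/.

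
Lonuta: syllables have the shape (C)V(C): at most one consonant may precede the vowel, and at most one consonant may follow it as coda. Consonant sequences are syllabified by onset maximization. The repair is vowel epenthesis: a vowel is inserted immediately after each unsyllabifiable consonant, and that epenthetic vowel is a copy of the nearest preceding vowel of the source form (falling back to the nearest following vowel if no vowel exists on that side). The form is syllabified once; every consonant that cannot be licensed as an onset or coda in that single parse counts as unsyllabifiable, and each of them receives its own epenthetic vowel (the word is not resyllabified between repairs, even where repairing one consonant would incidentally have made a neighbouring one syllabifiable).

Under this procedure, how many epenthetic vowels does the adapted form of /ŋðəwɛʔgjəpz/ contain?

The unsyllabifiable consonants are /ŋ/, /g/, /z/; each receives one epenthetic vowel.

3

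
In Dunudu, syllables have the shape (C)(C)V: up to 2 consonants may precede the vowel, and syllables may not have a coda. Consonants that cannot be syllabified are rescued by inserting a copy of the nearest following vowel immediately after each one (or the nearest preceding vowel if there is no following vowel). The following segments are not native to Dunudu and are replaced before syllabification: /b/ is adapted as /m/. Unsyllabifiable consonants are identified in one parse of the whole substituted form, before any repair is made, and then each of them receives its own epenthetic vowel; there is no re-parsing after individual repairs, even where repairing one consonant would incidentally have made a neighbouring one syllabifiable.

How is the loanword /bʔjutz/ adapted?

Substitution: /b/ → /m/, giving /mʔjutz/.
Syllabifying with onset maximization leaves /m/, /t/, /z/ stranded (no codas are permitted; onsets may contain at most 2 consonants).
Inserting the epenthetic vowel yields /m/ → /mu/, /t/ → /tu/, /z/ → /zu/.

muʔjutuzu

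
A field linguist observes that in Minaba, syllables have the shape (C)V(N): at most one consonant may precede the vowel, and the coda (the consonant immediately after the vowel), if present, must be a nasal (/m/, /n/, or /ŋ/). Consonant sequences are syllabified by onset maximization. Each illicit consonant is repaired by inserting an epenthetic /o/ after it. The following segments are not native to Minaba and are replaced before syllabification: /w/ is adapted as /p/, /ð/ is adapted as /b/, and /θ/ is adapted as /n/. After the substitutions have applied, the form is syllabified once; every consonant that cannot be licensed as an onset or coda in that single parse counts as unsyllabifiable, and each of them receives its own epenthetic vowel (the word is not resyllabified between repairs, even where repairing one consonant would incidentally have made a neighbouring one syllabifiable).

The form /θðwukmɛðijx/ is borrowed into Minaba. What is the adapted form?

Substitution: /θ/ → /n/, /ð/ → /b/, /w/ → /p/, giving /nbpukmɛbijx/.
Under (C)V(N), the unsyllabifiable consonants are /n/, /b/, /k/, /j/, /x/ (only a nasal (/m/, /n/, or /ŋ/) is licensed in coda position; onsets are limited to one consonant).
Inserting the epenthetic vowel yields /n/ → /no/, /b/ → /bo/, /k/ → /ko/, /j/ → /jo/, /x/ → /xo/.

nobopukomɛbijoxo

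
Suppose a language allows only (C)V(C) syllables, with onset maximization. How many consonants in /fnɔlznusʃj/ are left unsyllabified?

Syllabifying with onset maximization leaves /f/, /z/, /ʃ/, /j/ stranded (at most one coda consonant is licensed; onsets are limited to one consonant).

4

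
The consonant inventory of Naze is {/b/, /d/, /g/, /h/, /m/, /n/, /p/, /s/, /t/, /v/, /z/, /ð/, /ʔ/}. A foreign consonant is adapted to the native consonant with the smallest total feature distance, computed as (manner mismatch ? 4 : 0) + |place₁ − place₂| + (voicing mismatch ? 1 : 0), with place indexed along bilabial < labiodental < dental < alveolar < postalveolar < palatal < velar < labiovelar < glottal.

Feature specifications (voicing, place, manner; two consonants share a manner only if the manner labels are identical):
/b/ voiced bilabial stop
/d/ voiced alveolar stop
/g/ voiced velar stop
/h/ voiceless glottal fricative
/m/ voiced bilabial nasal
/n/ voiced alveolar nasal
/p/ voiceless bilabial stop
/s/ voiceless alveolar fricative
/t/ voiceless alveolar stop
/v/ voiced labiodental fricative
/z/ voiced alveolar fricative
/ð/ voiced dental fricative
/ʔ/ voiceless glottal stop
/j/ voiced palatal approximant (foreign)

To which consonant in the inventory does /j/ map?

g

/g/ is closest: manner differs (approximant→stop, +4), place distance 1 (palatal→velar), same voicing; total 5. Next closest is /d/ at distance 6.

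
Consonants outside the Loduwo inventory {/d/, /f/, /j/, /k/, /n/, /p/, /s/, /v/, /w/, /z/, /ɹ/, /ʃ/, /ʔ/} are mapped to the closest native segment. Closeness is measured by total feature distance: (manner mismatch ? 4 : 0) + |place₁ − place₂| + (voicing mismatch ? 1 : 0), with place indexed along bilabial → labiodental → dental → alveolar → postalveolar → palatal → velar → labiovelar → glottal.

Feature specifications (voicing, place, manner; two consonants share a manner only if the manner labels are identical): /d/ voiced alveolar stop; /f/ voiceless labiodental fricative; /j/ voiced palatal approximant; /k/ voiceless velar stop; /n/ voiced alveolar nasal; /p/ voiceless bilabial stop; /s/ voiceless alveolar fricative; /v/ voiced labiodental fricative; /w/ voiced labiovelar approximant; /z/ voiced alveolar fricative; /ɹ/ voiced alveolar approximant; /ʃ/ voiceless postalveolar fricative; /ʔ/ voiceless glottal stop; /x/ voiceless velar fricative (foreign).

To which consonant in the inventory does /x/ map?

ʃ

/ʃ/ is closest: same manner (fricative), place distance 2 (velar→postalveolar), same voicing; total 2. Next closest is /s/ at distance 3.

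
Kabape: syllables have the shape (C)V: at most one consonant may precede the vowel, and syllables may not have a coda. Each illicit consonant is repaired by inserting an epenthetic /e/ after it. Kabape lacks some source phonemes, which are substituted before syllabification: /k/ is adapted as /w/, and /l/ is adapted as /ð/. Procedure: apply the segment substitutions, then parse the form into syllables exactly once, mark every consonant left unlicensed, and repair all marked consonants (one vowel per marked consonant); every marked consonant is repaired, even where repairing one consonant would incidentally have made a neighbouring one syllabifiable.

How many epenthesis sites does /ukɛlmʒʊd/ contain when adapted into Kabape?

3

After substitution the input is /uwɛðmʒʊd/.
The unsyllabifiable consonants are /ð/, /m/, /d/; each receives one epenthetic vowel.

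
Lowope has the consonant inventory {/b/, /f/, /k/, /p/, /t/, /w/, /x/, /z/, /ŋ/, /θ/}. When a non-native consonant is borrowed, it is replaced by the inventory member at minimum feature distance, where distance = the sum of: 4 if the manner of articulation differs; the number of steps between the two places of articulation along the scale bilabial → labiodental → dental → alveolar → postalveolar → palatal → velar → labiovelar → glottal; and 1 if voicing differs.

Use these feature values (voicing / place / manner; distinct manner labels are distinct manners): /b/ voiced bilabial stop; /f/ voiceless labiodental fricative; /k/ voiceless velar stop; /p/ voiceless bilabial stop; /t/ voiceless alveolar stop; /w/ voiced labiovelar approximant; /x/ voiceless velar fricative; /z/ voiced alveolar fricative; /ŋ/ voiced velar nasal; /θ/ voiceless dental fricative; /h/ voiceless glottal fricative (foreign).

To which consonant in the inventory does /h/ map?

x

/x/ is closest: same manner (fricative), place distance 2 (glottal→velar), same voicing; total 2. Next closest is /k/ at distance 6.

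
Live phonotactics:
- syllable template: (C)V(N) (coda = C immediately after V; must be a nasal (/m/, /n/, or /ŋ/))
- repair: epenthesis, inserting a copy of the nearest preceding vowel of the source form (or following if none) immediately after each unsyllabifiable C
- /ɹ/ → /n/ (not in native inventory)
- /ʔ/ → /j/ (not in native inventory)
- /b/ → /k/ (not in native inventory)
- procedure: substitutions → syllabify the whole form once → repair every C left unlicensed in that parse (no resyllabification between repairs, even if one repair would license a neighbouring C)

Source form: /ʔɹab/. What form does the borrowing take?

Substitution: /ʔ/ → /j/, /ɹ/ → /n/, /b/ → /k/, giving /jnak/.
Under (C)V(N), the unsyllabifiable consonants are /j/, /k/ (only a nasal (/m/, /n/, or /ŋ/) is licensed in coda position; onsets are limited to one consonant).
Each unlicensed consonant becomes the onset of a new syllable: /j/ → /ja/, /k/ → /ka/.

janaka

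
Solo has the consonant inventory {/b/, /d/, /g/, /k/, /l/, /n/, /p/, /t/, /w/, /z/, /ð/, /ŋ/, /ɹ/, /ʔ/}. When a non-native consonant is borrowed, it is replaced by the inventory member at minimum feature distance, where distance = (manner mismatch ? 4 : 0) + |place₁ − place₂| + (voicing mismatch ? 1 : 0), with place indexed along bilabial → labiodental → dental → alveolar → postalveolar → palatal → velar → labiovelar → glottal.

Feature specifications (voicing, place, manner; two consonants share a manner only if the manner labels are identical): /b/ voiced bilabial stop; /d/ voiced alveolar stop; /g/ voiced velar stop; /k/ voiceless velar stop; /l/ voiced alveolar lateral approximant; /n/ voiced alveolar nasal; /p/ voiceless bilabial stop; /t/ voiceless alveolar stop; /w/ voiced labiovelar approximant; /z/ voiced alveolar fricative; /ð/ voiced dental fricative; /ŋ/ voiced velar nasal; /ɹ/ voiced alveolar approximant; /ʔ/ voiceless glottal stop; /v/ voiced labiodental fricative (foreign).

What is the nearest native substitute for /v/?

/ð/ is closest: same manner (fricative), place distance 1 (labiodental→dental), same voicing; total 1. Next closest is /z/ at distance 2.

ð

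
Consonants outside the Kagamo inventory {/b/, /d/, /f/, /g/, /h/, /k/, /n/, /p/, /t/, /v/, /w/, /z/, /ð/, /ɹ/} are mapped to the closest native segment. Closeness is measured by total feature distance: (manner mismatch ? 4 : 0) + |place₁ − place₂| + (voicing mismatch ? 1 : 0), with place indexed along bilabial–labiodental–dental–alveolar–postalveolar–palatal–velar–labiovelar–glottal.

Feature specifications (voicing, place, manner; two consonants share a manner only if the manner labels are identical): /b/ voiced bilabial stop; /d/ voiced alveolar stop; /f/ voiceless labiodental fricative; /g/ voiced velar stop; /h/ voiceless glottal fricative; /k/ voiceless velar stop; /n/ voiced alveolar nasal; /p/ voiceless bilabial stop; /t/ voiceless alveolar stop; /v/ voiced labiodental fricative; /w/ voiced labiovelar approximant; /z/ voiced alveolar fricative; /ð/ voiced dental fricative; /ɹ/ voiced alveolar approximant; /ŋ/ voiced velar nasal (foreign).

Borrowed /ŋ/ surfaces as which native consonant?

/n/ is closest: same manner (nasal), place distance 3 (velar→alveolar), same voicing; total 3. Next closest is /g/ at distance 4.

n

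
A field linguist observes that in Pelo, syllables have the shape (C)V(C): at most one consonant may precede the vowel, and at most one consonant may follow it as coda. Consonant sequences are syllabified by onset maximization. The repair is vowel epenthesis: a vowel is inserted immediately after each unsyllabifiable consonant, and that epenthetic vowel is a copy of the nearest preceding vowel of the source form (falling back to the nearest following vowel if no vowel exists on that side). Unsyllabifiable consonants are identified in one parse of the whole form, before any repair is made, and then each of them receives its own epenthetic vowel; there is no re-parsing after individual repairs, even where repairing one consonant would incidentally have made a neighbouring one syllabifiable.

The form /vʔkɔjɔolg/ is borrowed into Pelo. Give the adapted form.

Under (C)V(C), the unsyllabifiable consonants are /v/, /ʔ/, /g/ (at most one coda consonant is licensed; onsets are limited to one consonant).
Inserting the epenthetic vowel yields /v/ → /vɔ/, /ʔ/ → /ʔɔ/, /g/ → /go/.

vɔʔɔkɔjɔolgo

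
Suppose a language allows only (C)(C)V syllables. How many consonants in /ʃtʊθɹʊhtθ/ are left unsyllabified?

3

Under (C)(C)V, the unsyllabifiable consonants are /h/, /t/, /θ/ (no codas are permitted; onsets may contain at most 2 consonants).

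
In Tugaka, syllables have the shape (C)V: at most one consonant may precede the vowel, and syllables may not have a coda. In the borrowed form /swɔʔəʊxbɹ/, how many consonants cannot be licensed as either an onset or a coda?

4

The consonants /s/, /x/, /b/, /ɹ/ cannot be parsed into a legal (C)V syllable (no codas are permitted; onsets are limited to one consonant).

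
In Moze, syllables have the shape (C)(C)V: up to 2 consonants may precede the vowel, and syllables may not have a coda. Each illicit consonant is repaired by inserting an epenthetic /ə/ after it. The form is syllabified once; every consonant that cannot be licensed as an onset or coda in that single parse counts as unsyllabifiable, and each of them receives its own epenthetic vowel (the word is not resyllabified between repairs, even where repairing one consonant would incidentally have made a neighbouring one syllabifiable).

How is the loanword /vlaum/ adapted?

Syllabifying with onset maximization leaves /m/ stranded (no codas are permitted; onsets may contain at most 2 consonants).
Inserting the epenthetic vowel yields /m/ → /mə/.

vlaumə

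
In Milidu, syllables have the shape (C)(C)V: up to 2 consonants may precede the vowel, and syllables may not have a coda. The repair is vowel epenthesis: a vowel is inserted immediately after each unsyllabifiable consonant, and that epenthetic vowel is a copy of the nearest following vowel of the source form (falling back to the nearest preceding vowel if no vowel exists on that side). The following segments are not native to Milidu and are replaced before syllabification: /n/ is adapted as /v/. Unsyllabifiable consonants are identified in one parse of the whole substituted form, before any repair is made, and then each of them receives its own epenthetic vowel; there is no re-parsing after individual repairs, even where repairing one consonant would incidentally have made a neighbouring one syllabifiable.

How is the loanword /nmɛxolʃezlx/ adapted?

vmɛxolʃezelexe

Substitution: /n/ → /v/, giving /vmɛxolʃezlx/.
The consonants /z/, /l/, /x/ cannot be parsed into a legal (C)(C)V syllable (no codas are permitted; onsets may contain at most 2 consonants).
Epenthesis after each stranded consonant: /z/ → /ze/, /l/ → /le/, /x/ → /xe/.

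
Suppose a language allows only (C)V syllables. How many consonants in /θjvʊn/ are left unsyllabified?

3

Under (C)V, the unsyllabifiable consonants are /θ/, /j/, /n/ (no codas are permitted; onsets are limited to one consonant).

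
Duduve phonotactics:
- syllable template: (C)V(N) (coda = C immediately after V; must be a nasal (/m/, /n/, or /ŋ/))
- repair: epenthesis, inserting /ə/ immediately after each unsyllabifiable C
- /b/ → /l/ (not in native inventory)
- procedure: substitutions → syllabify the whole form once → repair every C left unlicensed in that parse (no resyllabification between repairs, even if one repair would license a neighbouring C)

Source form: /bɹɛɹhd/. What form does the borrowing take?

Substitution: /b/ → /l/, giving /lɹɛɹhd/.
The consonants /l/, /ɹ/, /h/, /d/ cannot be parsed into a legal (C)V(N) syllable (only a nasal (/m/, /n/, or /ŋ/) is licensed in coda position; onsets are limited to one consonant).
Inserting the epenthetic vowel yields /l/ → /lə/, /ɹ/ → /ɹə/, /h/ → /hə/, /d/ → /də/.

ləɹɛɹəhədə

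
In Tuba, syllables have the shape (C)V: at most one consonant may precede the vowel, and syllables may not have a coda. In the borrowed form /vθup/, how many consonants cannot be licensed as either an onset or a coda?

2

The consonants /v/, /p/ cannot be parsed into a legal (C)V syllable (no codas are permitted; onsets are limited to one consonant).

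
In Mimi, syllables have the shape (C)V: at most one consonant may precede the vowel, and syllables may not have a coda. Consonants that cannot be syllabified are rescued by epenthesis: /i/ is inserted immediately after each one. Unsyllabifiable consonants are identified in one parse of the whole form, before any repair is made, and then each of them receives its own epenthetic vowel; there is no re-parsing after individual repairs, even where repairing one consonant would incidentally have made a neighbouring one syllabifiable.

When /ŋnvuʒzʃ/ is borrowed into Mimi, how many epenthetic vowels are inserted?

5

The unsyllabifiable consonants are /ŋ/, /n/, /ʒ/, /z/, /ʃ/; each receives one epenthetic vowel.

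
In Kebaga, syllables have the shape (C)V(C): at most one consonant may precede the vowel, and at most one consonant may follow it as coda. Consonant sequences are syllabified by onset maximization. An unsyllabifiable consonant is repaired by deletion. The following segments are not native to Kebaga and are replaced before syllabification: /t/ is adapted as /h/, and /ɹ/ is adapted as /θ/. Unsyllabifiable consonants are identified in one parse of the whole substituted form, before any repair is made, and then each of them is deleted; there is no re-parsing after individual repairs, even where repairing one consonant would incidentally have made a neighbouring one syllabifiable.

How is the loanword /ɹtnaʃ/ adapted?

naʃ

Substitution: /ɹ/ → /θ/, /t/ → /h/, giving /θhnaʃ/.
Under (C)V(C), the unsyllabifiable consonants are /θ/, /h/ (at most one coda consonant is licensed; onsets are limited to one consonant).
Each unlicensed consonant is deleted: /θ/, /h/.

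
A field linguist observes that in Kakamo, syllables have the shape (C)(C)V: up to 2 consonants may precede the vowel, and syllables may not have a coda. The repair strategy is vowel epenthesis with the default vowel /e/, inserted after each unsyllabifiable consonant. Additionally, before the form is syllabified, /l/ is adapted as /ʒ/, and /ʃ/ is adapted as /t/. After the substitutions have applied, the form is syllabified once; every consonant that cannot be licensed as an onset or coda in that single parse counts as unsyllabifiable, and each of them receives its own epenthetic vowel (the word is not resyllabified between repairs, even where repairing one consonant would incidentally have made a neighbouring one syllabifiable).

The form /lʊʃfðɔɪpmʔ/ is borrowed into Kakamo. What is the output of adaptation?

ʒʊtefðɔɪpemeʔe

Substitution: /l/ → /ʒ/, /ʃ/ → /t/, giving /ʒʊtfðɔɪpmʔ/.
The consonants /t/, /p/, /m/, /ʔ/ cannot be parsed into a legal (C)(C)V syllable (no codas are permitted; onsets may contain at most 2 consonants).
Each unlicensed consonant becomes the onset of a new syllable: /t/ → /te/, /p/ → /pe/, /m/ → /me/, /ʔ/ → /ʔe/.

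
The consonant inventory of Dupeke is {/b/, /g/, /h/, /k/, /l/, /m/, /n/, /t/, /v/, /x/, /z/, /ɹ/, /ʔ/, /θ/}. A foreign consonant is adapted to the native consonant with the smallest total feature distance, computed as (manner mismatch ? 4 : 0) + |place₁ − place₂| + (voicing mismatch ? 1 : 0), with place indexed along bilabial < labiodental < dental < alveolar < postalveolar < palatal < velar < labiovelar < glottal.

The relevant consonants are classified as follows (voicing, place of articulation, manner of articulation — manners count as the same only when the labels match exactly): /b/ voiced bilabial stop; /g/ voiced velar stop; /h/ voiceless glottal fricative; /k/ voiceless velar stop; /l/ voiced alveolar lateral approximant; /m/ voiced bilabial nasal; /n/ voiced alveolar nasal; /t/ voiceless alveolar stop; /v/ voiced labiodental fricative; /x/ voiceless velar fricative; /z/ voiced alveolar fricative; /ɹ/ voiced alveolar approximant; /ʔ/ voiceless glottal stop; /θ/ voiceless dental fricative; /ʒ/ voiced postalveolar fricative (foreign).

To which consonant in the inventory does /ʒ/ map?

z

/z/ is closest: same manner (fricative), place distance 1 (postalveolar→alveolar), same voicing; total 1. Next closest is /v/ at distance 3.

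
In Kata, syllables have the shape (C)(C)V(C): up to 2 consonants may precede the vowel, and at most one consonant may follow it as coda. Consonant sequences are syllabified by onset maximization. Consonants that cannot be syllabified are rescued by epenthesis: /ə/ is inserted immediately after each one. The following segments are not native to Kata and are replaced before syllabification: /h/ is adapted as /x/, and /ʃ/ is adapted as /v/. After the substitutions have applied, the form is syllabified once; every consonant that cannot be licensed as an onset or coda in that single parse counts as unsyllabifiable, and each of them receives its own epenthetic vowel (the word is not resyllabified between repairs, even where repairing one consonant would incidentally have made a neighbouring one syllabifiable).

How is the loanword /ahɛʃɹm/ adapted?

axɛvɹəmə

Substitution: /h/ → /x/, /ʃ/ → /v/, giving /axɛvɹm/.
The consonants /ɹ/, /m/ cannot be parsed into a legal (C)(C)V(C) syllable (at most one coda consonant is licensed; onsets may contain at most 2 consonants).
Each unlicensed consonant becomes the onset of a new syllable: /ɹ/ → /ɹə/, /m/ → /mə/.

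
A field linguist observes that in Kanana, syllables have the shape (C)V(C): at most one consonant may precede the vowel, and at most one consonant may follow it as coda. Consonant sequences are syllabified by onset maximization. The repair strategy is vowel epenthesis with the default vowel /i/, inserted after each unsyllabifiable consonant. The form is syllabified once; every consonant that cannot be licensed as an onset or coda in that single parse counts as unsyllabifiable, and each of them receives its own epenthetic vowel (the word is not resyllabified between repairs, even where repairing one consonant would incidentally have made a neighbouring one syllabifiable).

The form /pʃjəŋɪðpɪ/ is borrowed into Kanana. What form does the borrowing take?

The consonants /p/, /ʃ/ cannot be parsed into a legal (C)V(C) syllable (at most one coda consonant is licensed; onsets are limited to one consonant).
Epenthesis after each stranded consonant: /p/ → /pi/, /ʃ/ → /ʃi/.

piʃijəŋɪðpɪ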